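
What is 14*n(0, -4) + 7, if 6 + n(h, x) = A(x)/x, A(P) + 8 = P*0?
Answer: -49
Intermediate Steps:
A(P) = -8 (A(P) = -8 + P*0 = -8 + 0 = -8)
n(h, x) = -6 - 8/x
14*n(0, -4) + 7 = 14*(-6 - 8/(-4)) + 7 = 14*(-6 - 8*(-¼)) + 7 = 14*(-6 + 2) + 7 = 14*(-4) + 7 = -56 + 7 = -49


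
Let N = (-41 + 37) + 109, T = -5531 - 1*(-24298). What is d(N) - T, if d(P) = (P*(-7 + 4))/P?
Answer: -18770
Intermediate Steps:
T = 18767 (T = -5531 + 24298 = 18767)
N = 105 (N = -4 + 109 = 105)
d(P) = -3 (d(P) = (P*(-3))/P = (-3*P)/P = -3)
d(N) - T = -3 - 1*18767 = -3 - 18767 = -18770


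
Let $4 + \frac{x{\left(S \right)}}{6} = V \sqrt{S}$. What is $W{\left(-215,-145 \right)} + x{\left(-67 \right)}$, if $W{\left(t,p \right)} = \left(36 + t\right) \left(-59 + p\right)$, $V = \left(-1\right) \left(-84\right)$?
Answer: $36492 + 504 i \sqrt{67} \approx 36492.0 + 4125.4 i$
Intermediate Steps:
$V = 84$
$W{\left(t,p \right)} = \left(-59 + p\right) \left(36 + t\right)$
$x{\left(S \right)} = -24 + 504 \sqrt{S}$ ($x{\left(S \right)} = -24 + 6 \cdot 84 \sqrt{S} = -24 + 504 \sqrt{S}$)
$W{\left(-215,-145 \right)} + x{\left(-67 \right)} = \left(-2124 - -12685 + 36 \left(-145\right) - -31175\right) - \left(24 - 504 \sqrt{-67}\right) = \left(-2124 + 12685 - 5220 + 31175\right) - \left(24 - 504 i \sqrt{67}\right) = 36516 - \left(24 - 504 i \sqrt{67}\right) = 36492 + 504 i \sqrt{67}$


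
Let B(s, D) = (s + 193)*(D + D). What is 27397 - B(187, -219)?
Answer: 193837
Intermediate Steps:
B(s, D) = 2*D*(193 + s) (B(s, D) = (193 + s)*(2*D) = 2*D*(193 + s))
27397 - B(187, -219) = 27397 - 2*(-219)*(193 + 187) = 27397 - 2*(-219)*380 = 27397 - 1*(-166440) = 27397 + 166440 = 193837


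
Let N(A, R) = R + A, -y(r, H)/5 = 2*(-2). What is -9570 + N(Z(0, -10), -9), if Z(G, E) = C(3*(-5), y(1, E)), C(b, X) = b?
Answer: -9594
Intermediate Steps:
y(r, H) = 20 (y(r, H) = -10*(-2) = -5*(-4) = 20)
Z(G, E) = -15 (Z(G, E) = 3*(-5) = -15)
N(A, R) = A + R
-9570 + N(Z(0, -10), -9) = -9570 + (-15 - 9) = -9570 - 24 = -9594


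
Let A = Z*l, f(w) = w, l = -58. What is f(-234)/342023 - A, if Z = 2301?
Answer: 45645705300/342023 ≈ 1.3346e+5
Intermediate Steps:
A = -133458 (A = 2301*(-58) = -133458)
f(-234)/342023 - A = -234/342023 - 1*(-133458) = -234*1/342023 + 133458 = -234/342023 + 133458 = 45645705300/342023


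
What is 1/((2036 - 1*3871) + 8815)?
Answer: 1/6980 ≈ 0.00014327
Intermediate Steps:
1/((2036 - 1*3871) + 8815) = 1/((2036 - 3871) + 8815) = 1/(-1835 + 8815) = 1/6980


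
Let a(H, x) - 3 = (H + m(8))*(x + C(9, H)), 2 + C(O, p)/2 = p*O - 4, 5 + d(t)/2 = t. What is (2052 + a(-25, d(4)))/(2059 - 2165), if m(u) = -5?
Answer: -15975/106 ≈ -150.71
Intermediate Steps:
d(t) = -10 + 2*t
C(O, p) = -12 + 2*O*p (C(O, p) = -4 + 2*(p*O - 4) = -4 + 2*(O*p - 4) = -4 + 2*(-4 + O*p) = -4 + (-8 + 2*O*p) = -12 + 2*O*p)
a(H, x) = 3 + (-5 + H)*(-12 + x + 18*H) (a(H, x) = 3 + (H - 5)*(x + (-12 + 2*9*H)) = 3 + (-5 + H)*(x + (-12 + 18*H)) = 3 + (-5 + H)*(-12 + x + 18*H))
(2052 + a(-25, d(4)))/(2059 - 2165) = (2052 + (63 - 102*(-25) - 5*(-10 + 2*4) + 18*(-25)² - 25*(-10 + 2*4)))/(2059 - 2165) = (2052 + (63 + 2550 - 5*(-10 + 8) + 18*625 - 25*(-10 + 8)))/(-106) = (2052 + (63 + 2550 - 5*(-2) + 11250 - 25*(-2)))*(-1/106) = (2052 + (63 + 2550 + 10 + 11250 + 50))*(-1/106) = (2052 + 13923)*(-1/106) = 15975*(-1/106) = -15975/106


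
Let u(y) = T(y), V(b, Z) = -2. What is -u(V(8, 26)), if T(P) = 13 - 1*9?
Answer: -4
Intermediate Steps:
T(P) = 4 (T(P) = 13 - 9 = 4)
u(y) = 4
-u(V(8, 26)) = -1*4 = -4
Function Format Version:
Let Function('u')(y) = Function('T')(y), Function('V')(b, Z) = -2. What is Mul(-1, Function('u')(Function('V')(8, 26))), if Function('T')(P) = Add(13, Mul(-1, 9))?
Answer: -4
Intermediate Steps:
Function('T')(P) = 4 (Function('T')(P) = Add(13, -9) = 4)
Function('u')(y) = 4
Mul(-1, Function('u')(Function('V')(8, 26))) = Mul(-1, 4) = -4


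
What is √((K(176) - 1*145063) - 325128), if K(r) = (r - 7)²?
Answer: 3*I*√49070 ≈ 664.55*I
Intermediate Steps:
K(r) = (-7 + r)²
√((K(176) - 1*145063) - 325128) = √(((-7 + 176)² - 1*145063) - 325128) = √((169² - 145063) - 325128) = √((28561 - 145063) - 325128) = √(-116502 - 325128) = √(-441630) = 3*I*√49070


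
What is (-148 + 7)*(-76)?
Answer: 10716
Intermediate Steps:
(-148 + 7)*(-76) = -141*(-76) = 10716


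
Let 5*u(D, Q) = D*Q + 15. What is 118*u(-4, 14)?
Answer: -4838/5 ≈ -967.60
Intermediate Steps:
u(D, Q) = 3 + D*Q/5 (u(D, Q) = (D*Q + 15)/5 = (15 + D*Q)/5 = 3 + D*Q/5)
118*u(-4, 14) = 118*(3 + (⅕)*(-4)*14) = 118*(3 - 56/5) = 118*(-41/5) = -4838/5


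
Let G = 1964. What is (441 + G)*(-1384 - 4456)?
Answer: -14045200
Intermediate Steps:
(441 + G)*(-1384 - 4456) = (441 + 1964)*(-1384 - 4456) = 2405*(-5840) = -14045200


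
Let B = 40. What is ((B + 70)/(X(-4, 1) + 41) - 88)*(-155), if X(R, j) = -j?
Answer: 52855/4 ≈ 13214.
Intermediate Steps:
((B + 70)/(X(-4, 1) + 41) - 88)*(-155) = ((40 + 70)/(-1*1 + 41) - 88)*(-155) = (110/(-1 + 41) - 88)*(-155) = (110/40 - 88)*(-155) = (110*(1/40) - 88)*(-155) = (11/4 - 88)*(-155) = -341/4*(-155) = 52855/4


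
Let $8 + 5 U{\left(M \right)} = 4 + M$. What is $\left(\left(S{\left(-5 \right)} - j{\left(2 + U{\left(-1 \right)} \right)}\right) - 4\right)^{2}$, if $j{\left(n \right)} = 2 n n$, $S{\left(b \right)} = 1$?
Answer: $25$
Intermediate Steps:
$U{\left(M \right)} = - \frac{4}{5} + \frac{M}{5}$ ($U{\left(M \right)} = - \frac{8}{5} + \frac{4 + M}{5} = - \frac{8}{5} + \left(\frac{4}{5} + \frac{M}{5}\right) = - \frac{4}{5} + \frac{M}{5}$)
$j{\left(n \right)} = 2 n^{2}$
$\left(\left(S{\left(-5 \right)} - j{\left(2 + U{\left(-1 \right)} \right)}\right) - 4\right)^{2} = \left(\left(1 - 2 \left(2 + \left(- \frac{4}{5} + \frac{1}{5} \left(-1\right)\right)\right)^{2}\right) - 4\right)^{2} = \left(\left(1 - 2 \left(2 - 1\right)^{2}\right) - 4\right)^{2} = \left(\left(1 - 2 \cdot 1^{2}\right) - 4\right)^{2} = \left(\left(1 - 2 \cdot 1\right) - 4\right)^{2} = \left(\left(1 - 2\right) - 4\right)^{2} = \left(-1 - 4\right)^{2} = \left(-5\right)^{2} = 25$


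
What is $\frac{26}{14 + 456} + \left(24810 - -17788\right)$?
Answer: $\frac{10010543}{235} \approx 42598.0$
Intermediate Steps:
$\frac{26}{14 + 456} + \left(24810 - -17788\right) = \frac{26}{470} + \left(24810 + 17788\right) = 26 \cdot \frac{1}{470} + 42598 = \frac{13}{235} + 42598 = \frac{10010543}{235}$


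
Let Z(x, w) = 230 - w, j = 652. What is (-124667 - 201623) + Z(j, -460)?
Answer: -325600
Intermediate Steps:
(-124667 - 201623) + Z(j, -460) = (-124667 - 201623) + (230 - 1*(-460)) = -326290 + (230 + 460) = -326290 + 690 = -325600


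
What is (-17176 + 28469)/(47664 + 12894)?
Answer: 11293/60558 ≈ 0.18648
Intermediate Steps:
(-17176 + 28469)/(47664 + 12894) = 11293/60558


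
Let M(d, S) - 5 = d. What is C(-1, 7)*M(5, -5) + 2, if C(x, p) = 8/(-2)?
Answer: -38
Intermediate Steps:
C(x, p) = -4 (C(x, p) = 8*(-½) = -4)
M(d, S) = 5 + d
C(-1, 7)*M(5, -5) + 2 = -4*(5 + 5) + 2 = -4*10 + 2 = -40 + 2 = -38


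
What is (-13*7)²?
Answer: 8281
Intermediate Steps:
(-13*7)² = (-91)² = 8281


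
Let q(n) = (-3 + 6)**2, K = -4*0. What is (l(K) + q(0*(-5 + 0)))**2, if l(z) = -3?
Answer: 36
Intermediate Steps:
K = 0
q(n) = 9 (q(n) = 3**2 = 9)
(l(K) + q(0*(-5 + 0)))**2 = (-3 + 9)**2 = 6**2 = 36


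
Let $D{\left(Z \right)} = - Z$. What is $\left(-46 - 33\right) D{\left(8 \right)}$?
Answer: $632$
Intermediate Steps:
$\left(-46 - 33\right) D{\left(8 \right)} = \left(-46 - 33\right) \left(\left(-1\right) 8\right) = \left(-79\right) \left(-8\right) = 632$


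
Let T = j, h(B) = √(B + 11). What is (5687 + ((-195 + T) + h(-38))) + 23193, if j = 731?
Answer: 29416 + 3*I*√3 ≈ 29416.0 + 5.1962*I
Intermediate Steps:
h(B) = √(11 + B)
T = 731
(5687 + ((-195 + T) + h(-38))) + 23193 = (5687 + ((-195 + 731) + √(11 - 38))) + 23193 = (5687 + (536 + √(-27))) + 23193 = (5687 + (536 + 3*I*√3)) + 23193 = (6223 + 3*I*√3) + 23193 = 29416 + 3*I*√3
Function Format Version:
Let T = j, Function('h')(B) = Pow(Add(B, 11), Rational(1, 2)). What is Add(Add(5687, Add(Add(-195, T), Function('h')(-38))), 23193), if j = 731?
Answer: Add(29416, Mul(3, I, Pow(3, Rational(1, 2)))) ≈ Add(29416., Mul(5.1962, I))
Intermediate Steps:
Function('h')(B) = Pow(Add(11, B), Rational(1, 2))
T = 731
Add(Add(5687, Add(Add(-195, T), Function('h')(-38))), 23193) = Add(Add(5687, Add(Add(-195, 731), Pow(Add(11, -38), Rational(1, 2)))), 23193) = Add(Add(5687, Add(536, Pow(-27, Rational(1, 2)))), 23193) = Add(Add(5687, Add(536, Mul(3, I, Pow(3, Rational(1, 2))))), 23193) = Add(Add(6223, Mul(3, I, Pow(3, Rational(1, 2)))), 23193) = Add(29416, Mul(3, I, Pow(3, Rational(1, 2))))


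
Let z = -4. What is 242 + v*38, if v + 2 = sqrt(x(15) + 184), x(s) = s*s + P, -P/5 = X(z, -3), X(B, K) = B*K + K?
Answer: 166 + 76*sqrt(91) ≈ 890.99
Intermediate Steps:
X(B, K) = K + B*K
P = -45 (P = -(-15)*(1 - 4) = -(-15)*(-3) = -5*9 = -45)
x(s) = -45 + s**2 (x(s) = s*s - 45 = s**2 - 45 = -45 + s**2)
v = -2 + 2*sqrt(91) (v = -2 + sqrt((-45 + 15**2) + 184) = -2 + sqrt((-45 + 225) + 184) = -2 + sqrt(180 + 184) = -2 + sqrt(364) = -2 + 2*sqrt(91) ≈ 17.079)
242 + v*38 = 242 + (-2 + 2*sqrt(91))*38 = 242 + (-76 + 76*sqrt(91)) = 166 + 76*sqrt(91)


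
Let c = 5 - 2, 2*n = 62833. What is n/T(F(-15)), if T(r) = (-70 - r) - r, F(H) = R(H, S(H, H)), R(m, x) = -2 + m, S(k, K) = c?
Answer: -62833/72 ≈ -872.68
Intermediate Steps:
n = 62833/2 (n = (½)*62833 = 62833/2 ≈ 31417.)
c = 3
S(k, K) = 3
F(H) = -2 + H
T(r) = -70 - 2*r
n/T(F(-15)) = 62833/(2*(-70 - 2*(-2 - 15))) = 62833/(2*(-70 - 2*(-17))) = 62833/(2*(-70 + 34)) = (62833/2)/(-36) = (62833/2)*(-1/36) = -62833/72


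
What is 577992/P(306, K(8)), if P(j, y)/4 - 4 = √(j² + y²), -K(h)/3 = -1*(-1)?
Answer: -577992/93629 + 433494*√10405/93629 ≈ 466.10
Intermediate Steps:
K(h) = -3 (K(h) = -(-3)*(-1) = -3*1 = -3)
P(j, y) = 16 + 4*√(j² + y²)
577992/P(306, K(8)) = 577992/(16 + 4*√(306² + (-3)²)) = 577992/(16 + 4*√(93636 + 9)) = 577992/(16 + 4*√93645) = 577992/(16 + 4*(3*√10405)) = 577992/(16 + 12*√10405)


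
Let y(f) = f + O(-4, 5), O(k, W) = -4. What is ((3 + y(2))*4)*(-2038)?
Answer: -8152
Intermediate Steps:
y(f) = -4 + f (y(f) = f - 4 = -4 + f)
((3 + y(2))*4)*(-2038) = ((3 + (-4 + 2))*4)*(-2038) = ((3 - 2)*4)*(-2038) = (1*4)*(-2038) = 4*(-2038) = -8152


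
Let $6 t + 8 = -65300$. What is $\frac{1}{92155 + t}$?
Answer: $\frac{3}{243811} \approx 1.2305 \cdot 10^{-5}$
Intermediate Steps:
$t = - \frac{32654}{3}$ ($t = - \frac{4}{3} + \frac{1}{6} \left(-65300\right) = - \frac{4}{3} - \frac{32650}{3} = - \frac{32654}{3} \approx -10885.0$)
$\frac{1}{92155 + t} = \frac{1}{92155 - \frac{32654}{3}} = \frac{1}{\frac{243811}{3}} = \frac{3}{243811}$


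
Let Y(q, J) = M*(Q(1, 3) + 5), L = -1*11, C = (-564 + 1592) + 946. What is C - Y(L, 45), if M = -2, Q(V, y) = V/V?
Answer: 1986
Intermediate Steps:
Q(V, y) = 1
C = 1974 (C = 1028 + 946 = 1974)
L = -11
Y(q, J) = -12 (Y(q, J) = -2*(1 + 5) = -2*6 = -12)
C - Y(L, 45) = 1974 - 1*(-12) = 1974 + 12 = 1986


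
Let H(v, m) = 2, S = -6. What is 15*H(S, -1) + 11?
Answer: 41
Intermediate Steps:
15*H(S, -1) + 11 = 15*2 + 11 = 30 + 11 = 41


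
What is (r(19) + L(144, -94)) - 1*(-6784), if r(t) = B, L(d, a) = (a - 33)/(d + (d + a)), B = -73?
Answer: 1301807/194 ≈ 6710.3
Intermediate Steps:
L(d, a) = (-33 + a)/(a + 2*d) (L(d, a) = (-33 + a)/(d + (a + d)) = (-33 + a)/(a + 2*d))
r(t) = -73
(r(19) + L(144, -94)) - 1*(-6784) = (-73 + (-33 - 94)/(-94 + 2*144)) - 1*(-6784) = (-73 - 127/(-94 + 288)) + 6784 = (-73 - 127/194) + 6784 = -14289/194 + 6784 = 1301807/194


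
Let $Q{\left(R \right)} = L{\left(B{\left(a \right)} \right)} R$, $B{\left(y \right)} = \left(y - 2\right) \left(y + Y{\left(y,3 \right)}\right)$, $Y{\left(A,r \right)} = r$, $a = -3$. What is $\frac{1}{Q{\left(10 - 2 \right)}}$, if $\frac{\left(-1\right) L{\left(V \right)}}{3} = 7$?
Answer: $- \frac{1}{168} \approx -0.0059524$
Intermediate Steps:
$B{\left(y \right)} = \left(-2 + y\right) \left(3 + y\right)$ ($B{\left(y \right)} = \left(y - 2\right) \left(y + 3\right) = \left(-2 + y\right) \left(3 + y\right)$)
$L{\left(V \right)} = -21$ ($L{\left(V \right)} = \left(-3\right) 7 = -21$)
$Q{\left(R \right)} = - 21 R$
$\frac{1}{Q{\left(10 - 2 \right)}} = \frac{1}{\left(-21\right) \left(10 - 2\right)} = \frac{1}{\left(-21\right) 8} = \frac{1}{-168} = - \frac{1}{168}$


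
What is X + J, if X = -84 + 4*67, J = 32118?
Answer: 32302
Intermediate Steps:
X = 184 (X = -84 + 268 = 184)
X + J = 184 + 32118 = 32302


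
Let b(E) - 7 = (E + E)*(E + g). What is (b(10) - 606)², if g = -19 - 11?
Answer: 998001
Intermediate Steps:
g = -30
b(E) = 7 + 2*E*(-30 + E) (b(E) = 7 + (E + E)*(E - 30) = 7 + (2*E)*(-30 + E) = 7 + 2*E*(-30 + E))
(b(10) - 606)² = ((7 - 60*10 + 2*10²) - 606)² = ((7 - 600 + 2*100) - 606)² = ((7 - 600 + 200) - 606)² = (-393 - 606)² = (-999)² = 998001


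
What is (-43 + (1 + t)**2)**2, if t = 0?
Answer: 1764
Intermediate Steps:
(-43 + (1 + t)**2)**2 = (-43 + (1 + 0)**2)**2 = (-43 + 1**2)**2 = (-43 + 1)**2 = (-42)**2 = 1764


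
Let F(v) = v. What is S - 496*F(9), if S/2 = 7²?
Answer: -4366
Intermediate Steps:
S = 98 (S = 2*7² = 2*49 = 98)
S - 496*F(9) = 98 - 496*9 = 98 - 4464 = -4366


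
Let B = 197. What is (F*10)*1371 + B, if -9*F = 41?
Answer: -186779/3 ≈ -62260.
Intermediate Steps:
F = -41/9 (F = -⅑*41 = -41/9 ≈ -4.5556)
(F*10)*1371 + B = -41/9*10*1371 + 197 = -410/9*1371 + 197 = -187370/3 + 197 = -186779/3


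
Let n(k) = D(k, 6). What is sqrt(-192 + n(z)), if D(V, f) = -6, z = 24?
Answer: 3*I*sqrt(22) ≈ 14.071*I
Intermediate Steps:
n(k) = -6
sqrt(-192 + n(z)) = sqrt(-192 - 6) = sqrt(-198) = 3*I*sqrt(22)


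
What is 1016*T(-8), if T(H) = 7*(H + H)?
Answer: -113792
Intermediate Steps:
T(H) = 14*H (T(H) = 7*(2*H) = 14*H)
1016*T(-8) = 1016*(14*(-8)) = 1016*(-112) = -113792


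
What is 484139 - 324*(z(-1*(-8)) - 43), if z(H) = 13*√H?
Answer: 498071 - 8424*√2 ≈ 4.8616e+5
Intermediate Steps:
484139 - 324*(z(-1*(-8)) - 43) = 484139 - 324*(13*√(-1*(-8)) - 43) = 484139 - 324*(13*√8 - 43) = 484139 - 324*(13*(2*√2) - 43) = 484139 - 324*(26*√2 - 43) = 484139 - 324*(-43 + 26*√2) = 484139 - (-13932 + 8424*√2) = 484139 + (13932 - 8424*√2) = 498071 - 8424*√2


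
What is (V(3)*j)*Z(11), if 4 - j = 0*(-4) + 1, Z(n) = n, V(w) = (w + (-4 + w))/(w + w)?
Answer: 11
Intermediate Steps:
V(w) = (-4 + 2*w)/(2*w) (V(w) = (-4 + 2*w)/((2*w)) = (-4 + 2*w)*(1/(2*w)) = (-4 + 2*w)/(2*w))
j = 3 (j = 4 - (0*(-4) + 1) = 4 - (0 + 1) = 4 - 1*1 = 4 - 1 = 3)
(V(3)*j)*Z(11) = (((-2 + 3)/3)*3)*11 = (((⅓)*1)*3)*11 = ((⅓)*3)*11 = 1*11 = 11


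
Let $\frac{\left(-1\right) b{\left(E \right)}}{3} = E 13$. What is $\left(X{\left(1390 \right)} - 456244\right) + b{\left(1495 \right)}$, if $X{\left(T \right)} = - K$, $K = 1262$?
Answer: $-515811$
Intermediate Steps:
$X{\left(T \right)} = -1262$ ($X{\left(T \right)} = \left(-1\right) 1262 = -1262$)
$b{\left(E \right)} = - 39 E$ ($b{\left(E \right)} = - 3 E 13 = - 3 \cdot 13 E = - 39 E$)
$\left(X{\left(1390 \right)} - 456244\right) + b{\left(1495 \right)} = \left(-1262 - 456244\right) - 58305 = -457506 - 58305 = -515811$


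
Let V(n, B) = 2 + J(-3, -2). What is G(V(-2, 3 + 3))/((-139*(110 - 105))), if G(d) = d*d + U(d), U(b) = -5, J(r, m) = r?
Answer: 4/695 ≈ 0.0057554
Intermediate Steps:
V(n, B) = -1 (V(n, B) = 2 - 3 = -1)
G(d) = -5 + d² (G(d) = d*d - 5 = d² - 5 = -5 + d²)
G(V(-2, 3 + 3))/((-139*(110 - 105))) = (-5 + (-1)²)/((-139*(110 - 105))) = (-5 + 1)/((-139*5)) = -4/(-695) = -4*(-1/695) = 4/695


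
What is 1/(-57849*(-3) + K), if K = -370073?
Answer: -1/196526 ≈ -5.0884e-6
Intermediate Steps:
1/(-57849*(-3) + K) = 1/(-57849*(-3) - 370073) = 1/(173547 - 370073) = 1/(-196526) = -1/196526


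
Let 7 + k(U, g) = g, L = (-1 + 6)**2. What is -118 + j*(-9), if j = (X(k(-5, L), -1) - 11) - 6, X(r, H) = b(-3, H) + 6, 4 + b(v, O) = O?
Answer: 26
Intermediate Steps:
b(v, O) = -4 + O
L = 25 (L = 5**2 = 25)
k(U, g) = -7 + g
X(r, H) = 2 + H (X(r, H) = (-4 + H) + 6 = 2 + H)
j = -16 (j = ((2 - 1) - 11) - 6 = (1 - 11) - 6 = -10 - 6 = -16)
-118 + j*(-9) = -118 - 16*(-9) = -118 + 144 = 26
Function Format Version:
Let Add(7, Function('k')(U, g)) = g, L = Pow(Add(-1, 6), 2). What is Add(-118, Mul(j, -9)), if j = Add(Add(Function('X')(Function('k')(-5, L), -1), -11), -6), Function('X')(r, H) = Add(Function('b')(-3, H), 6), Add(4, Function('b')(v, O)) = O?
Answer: 26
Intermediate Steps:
Function('b')(v, O) = Add(-4, O)
L = 25 (L = Pow(5, 2) = 25)
Function('k')(U, g) = Add(-7, g)
Function('X')(r, H) = Add(2, H) (Function('X')(r, H) = Add(Add(-4, H), 6) = Add(2, H))
j = -16 (j = Add(Add(Add(2, -1), -11), -6) = Add(Add(1, -11), -6) = Add(-10, -6) = -16)
Add(-118, Mul(j, -9)) = Add(-118, Mul(-16, -9)) = Add(-118, 144) = 26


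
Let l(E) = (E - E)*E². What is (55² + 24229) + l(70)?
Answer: 27254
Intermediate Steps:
l(E) = 0 (l(E) = 0*E² = 0)
(55² + 24229) + l(70) = (55² + 24229) + 0 = (3025 + 24229) + 0 = 27254 + 0 = 27254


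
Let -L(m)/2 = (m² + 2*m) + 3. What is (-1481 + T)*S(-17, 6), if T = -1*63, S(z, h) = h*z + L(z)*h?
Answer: 4937712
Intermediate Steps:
L(m) = -6 - 4*m - 2*m² (L(m) = -2*((m² + 2*m) + 3) = -2*(3 + m² + 2*m) = -6 - 4*m - 2*m²)
S(z, h) = h*z + h*(-6 - 4*z - 2*z²) (S(z, h) = h*z + (-6 - 4*z - 2*z²)*h = h*z + h*(-6 - 4*z - 2*z²))
T = -63
(-1481 + T)*S(-17, 6) = (-1481 - 63)*(-1*6*(6 + 2*(-17)² + 3*(-17))) = -(-1544)*6*(6 + 2*289 - 51) = -(-1544)*6*(6 + 578 - 51) = -(-1544)*6*533 = -1544*(-3198) = 4937712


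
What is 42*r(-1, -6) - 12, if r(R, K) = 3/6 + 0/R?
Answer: 9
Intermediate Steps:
r(R, K) = ½ (r(R, K) = 3*(⅙) + 0 = ½ + 0 = ½)
42*r(-1, -6) - 12 = 42*(½) - 12 = 21 - 12 = 9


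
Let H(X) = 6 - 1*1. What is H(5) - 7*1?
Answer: -2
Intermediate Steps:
H(X) = 5 (H(X) = 6 - 1 = 5)
H(5) - 7*1 = 5 - 7*1 = 5 - 7 = -2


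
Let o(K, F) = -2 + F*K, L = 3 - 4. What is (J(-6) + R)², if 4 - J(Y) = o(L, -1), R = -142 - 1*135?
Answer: 73984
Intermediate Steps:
L = -1
R = -277 (R = -142 - 135 = -277)
J(Y) = 5 (J(Y) = 4 - (-2 - 1*(-1)) = 4 - (-2 + 1) = 4 - 1*(-1) = 4 + 1 = 5)
(J(-6) + R)² = (5 - 277)² = (-272)² = 73984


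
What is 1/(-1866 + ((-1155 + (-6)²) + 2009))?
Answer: -1/976 ≈ -0.0010246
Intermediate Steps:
1/(-1866 + ((-1155 + (-6)²) + 2009)) = 1/(-1866 + ((-1155 + 36) + 2009)) = 1/(-1866 + (-1119 + 2009)) = 1/(-1866 + 890) = 1/(-976) = -1/976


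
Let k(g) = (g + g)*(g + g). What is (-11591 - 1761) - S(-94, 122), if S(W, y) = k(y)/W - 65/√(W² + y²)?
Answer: -597776/47 + 13*√5930/2372 ≈ -12718.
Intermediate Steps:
k(g) = 4*g² (k(g) = (2*g)*(2*g) = 4*g²)
S(W, y) = -65/√(W² + y²) + 4*y²/W (S(W, y) = (4*y²)/W - 65/√(W² + y²) = 4*y²/W - 65/√(W² + y²) = -65/√(W² + y²) + 4*y²/W)
(-11591 - 1761) - S(-94, 122) = (-11591 - 1761) - (-65/√((-94)² + 122²) + 4*122²/(-94)) = -13352 - (-65/√(8836 + 14884) + 4*(-1/94)*14884) = -13352 - (-13*√5930/2372 - 29768/47) = -13352 - (-29768/47 - 13*√5930/2372) = -13352 + (29768/47 + 13*√5930/2372) = -597776/47 + 13*√5930/2372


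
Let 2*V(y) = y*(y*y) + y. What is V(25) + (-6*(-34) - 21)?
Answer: 8008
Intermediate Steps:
V(y) = y/2 + y³/2 (V(y) = (y*(y*y) + y)/2 = (y*y² + y)/2 = (y³ + y)/2 = (y + y³)/2 = y/2 + y³/2)
V(25) + (-6*(-34) - 21) = (½)*25*(1 + 25²) + (-6*(-34) - 21) = (½)*25*(1 + 625) + (204 - 21) = (½)*25*626 + 183 = 7825 + 183 = 8008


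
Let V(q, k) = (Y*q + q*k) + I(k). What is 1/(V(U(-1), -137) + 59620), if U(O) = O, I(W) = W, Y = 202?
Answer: 1/59418 ≈ 1.6830e-5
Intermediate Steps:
V(q, k) = k + 202*q + k*q (V(q, k) = (202*q + q*k) + k = (202*q + k*q) + k = k + 202*q + k*q)
1/(V(U(-1), -137) + 59620) = 1/((-137 + 202*(-1) - 137*(-1)) + 59620) = 1/((-137 - 202 + 137) + 59620) = 1/(-202 + 59620) = 1/59418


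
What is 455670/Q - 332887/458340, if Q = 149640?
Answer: 331330369/142887495 ≈ 2.3188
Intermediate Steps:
455670/Q - 332887/458340 = 455670/149640 - 332887/458340 = 455670*(1/149640) - 332887*1/458340 = 15189/4988 - 332887/458340 = 331330369/142887495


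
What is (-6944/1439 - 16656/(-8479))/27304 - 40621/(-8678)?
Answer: 1691541298934141/361377711475934 ≈ 4.6808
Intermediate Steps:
(-6944/1439 - 16656/(-8479))/27304 - 40621/(-8678) = (-6944*1/1439 - 16656*(-1/8479))*(1/27304) - 40621*(-1/8678) = (-6944/1439 + 16656/8479)*(1/27304) + 40621/8678 = -34910192/12201281*1/27304 + 40621/8678 = -4363774/41642972053 + 40621/8678 = 1691541298934141/361377711475934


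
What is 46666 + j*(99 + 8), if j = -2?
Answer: 46452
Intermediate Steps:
46666 + j*(99 + 8) = 46666 - 2*(99 + 8) = 46666 - 2*107 = 46666 - 214 = 46452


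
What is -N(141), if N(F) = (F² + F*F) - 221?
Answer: -39541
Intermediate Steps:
N(F) = -221 + 2*F² (N(F) = (F² + F²) - 221 = 2*F² - 221 = -221 + 2*F²)
-N(141) = -(-221 + 2*141²) = -(-221 + 2*19881) = -(-221 + 39762) = -1*39541 = -39541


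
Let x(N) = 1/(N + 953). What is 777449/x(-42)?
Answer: 708256039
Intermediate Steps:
x(N) = 1/(953 + N)
777449/x(-42) = 777449/(1/(953 - 42)) = 777449/(1/911) = 777449*911 = 708256039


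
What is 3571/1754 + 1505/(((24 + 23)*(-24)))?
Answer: 694159/989256 ≈ 0.70170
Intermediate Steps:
3571/1754 + 1505/(((24 + 23)*(-24))) = 3571*(1/1754) + 1505/((47*(-24))) = 3571/1754 + 1505/(-1128) = 3571/1754 + 1505*(-1/1128) = 3571/1754 - 1505/1128 = 694159/989256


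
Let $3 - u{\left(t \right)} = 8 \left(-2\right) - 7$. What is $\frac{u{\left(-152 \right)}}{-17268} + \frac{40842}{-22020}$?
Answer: $- \frac{14704837}{7921695} \approx -1.8563$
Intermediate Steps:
$u{\left(t \right)} = 26$ ($u{\left(t \right)} = 3 - \left(8 \left(-2\right) - 7\right) = 3 - \left(-16 - 7\right) = 3 - -23 = 3 + 23 = 26$)
$\frac{u{\left(-152 \right)}}{-17268} + \frac{40842}{-22020} = \frac{26}{-17268} + \frac{40842}{-22020} = 26 \left(- \frac{1}{17268}\right) + 40842 \left(- \frac{1}{22020}\right) = - \frac{13}{8634} - \frac{6807}{3670} = - \frac{14704837}{7921695}$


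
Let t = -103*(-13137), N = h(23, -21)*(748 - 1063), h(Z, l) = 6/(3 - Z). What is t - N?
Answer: 2706033/2 ≈ 1.3530e+6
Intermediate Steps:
N = 189/2 (N = (-6/(-3 + 23))*(748 - 1063) = -6/20*(-315) = -6*1/20*(-315) = -3/10*(-315) = 189/2 ≈ 94.500)
t = 1353111
t - N = 1353111 - 1*189/2 = 1353111 - 189/2 = 2706033/2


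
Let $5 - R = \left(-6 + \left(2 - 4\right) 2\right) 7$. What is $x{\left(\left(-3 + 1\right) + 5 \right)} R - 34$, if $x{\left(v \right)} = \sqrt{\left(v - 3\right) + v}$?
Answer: $-34 + 75 \sqrt{3} \approx 95.904$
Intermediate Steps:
$R = 75$ ($R = 5 - \left(-6 + \left(2 - 4\right) 2\right) 7 = 5 - \left(-6 - 4\right) 7 = 5 - \left(-10\right) 7 = 5 - -70 = 5 + 70 = 75$)
$x{\left(v \right)} = \sqrt{-3 + 2 v}$ ($x{\left(v \right)} = \sqrt{\left(-3 + v\right) + v} = \sqrt{-3 + 2 v}$)
$x{\left(\left(-3 + 1\right) + 5 \right)} R - 34 = \sqrt{-3 + 2 \left(\left(-3 + 1\right) + 5\right)} 75 - 34 = \sqrt{-3 + 2 \left(-2 + 5\right)} 75 - 34 = \sqrt{-3 + 2 \cdot 3} \cdot 75 - 34 = \sqrt{-3 + 6} \cdot 75 - 34 = \sqrt{3} \cdot 75 - 34 = 75 \sqrt{3} - 34 = -34 + 75 \sqrt{3}$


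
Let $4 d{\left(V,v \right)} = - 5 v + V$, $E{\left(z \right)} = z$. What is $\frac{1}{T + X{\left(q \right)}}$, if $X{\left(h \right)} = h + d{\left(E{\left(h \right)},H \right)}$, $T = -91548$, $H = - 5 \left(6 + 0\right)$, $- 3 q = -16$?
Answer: $- \frac{6}{549023} \approx -1.0929 \cdot 10^{-5}$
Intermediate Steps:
$q = \frac{16}{3}$ ($q = \left(- \frac{1}{3}\right) \left(-16\right) = \frac{16}{3} \approx 5.3333$)
$H = -30$ ($H = \left(-5\right) 6 = -30$)
$d{\left(V,v \right)} = - \frac{5 v}{4} + \frac{V}{4}$ ($d{\left(V,v \right)} = \frac{- 5 v + V}{4} = \frac{V - 5 v}{4} = - \frac{5 v}{4} + \frac{V}{4}$)
$X{\left(h \right)} = \frac{75}{2} + \frac{5 h}{4}$ ($X{\left(h \right)} = h + \left(\left(- \frac{5}{4}\right) \left(-30\right) + \frac{h}{4}\right) = h + \left(\frac{75}{2} + \frac{h}{4}\right) = \frac{75}{2} + \frac{5 h}{4}$)
$\frac{1}{T + X{\left(q \right)}} = \frac{1}{-91548 + \left(\frac{75}{2} + \frac{5}{4} \cdot \frac{16}{3}\right)} = \frac{1}{-91548 + \left(\frac{75}{2} + \frac{20}{3}\right)} = \frac{1}{-91548 + \frac{265}{6}} = \frac{1}{- \frac{549023}{6}} = - \frac{6}{549023}$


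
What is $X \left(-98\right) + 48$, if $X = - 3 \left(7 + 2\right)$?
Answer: $2694$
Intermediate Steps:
$X = -27$ ($X = \left(-3\right) 9 = -27$)
$X \left(-98\right) + 48 = \left(-27\right) \left(-98\right) + 48 = 2646 + 48 = 2694$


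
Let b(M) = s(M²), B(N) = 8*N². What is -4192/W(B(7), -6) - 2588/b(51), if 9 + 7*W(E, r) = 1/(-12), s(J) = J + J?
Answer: 915743882/283509 ≈ 3230.0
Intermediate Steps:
s(J) = 2*J
b(M) = 2*M²
W(E, r) = -109/84 (W(E, r) = -9/7 + (⅐)/(-12) = -9/7 + (⅐)*(-1/12) = -9/7 - 1/84 = -109/84)
-4192/W(B(7), -6) - 2588/b(51) = -4192/(-109/84) - 2588/(2*51²) = -4192*(-84/109) - 2588/(2*2601) = 352128/109 - 2588/5202 = 352128/109 - 2588*1/5202 = 352128/109 - 1294/2601 = 915743882/283509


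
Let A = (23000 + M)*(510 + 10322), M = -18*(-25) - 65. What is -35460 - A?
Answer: -253341780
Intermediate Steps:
M = 385 (M = 450 - 65 = 385)
A = 253306320 (A = (23000 + 385)*(510 + 10322) = 23385*10832 = 253306320)
-35460 - A = -35460 - 1*253306320 = -35460 - 253306320 = -253341780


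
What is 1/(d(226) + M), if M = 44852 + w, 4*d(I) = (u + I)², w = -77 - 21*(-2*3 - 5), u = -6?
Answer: 1/57106 ≈ 1.7511e-5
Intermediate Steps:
w = 154 (w = -77 - 21*(-6 - 5) = -77 - 21*(-11) = -77 + 231 = 154)
d(I) = (-6 + I)²/4
M = 45006 (M = 44852 + 154 = 45006)
1/(d(226) + M) = 1/((-6 + 226)²/4 + 45006) = 1/((¼)*220² + 45006) = 1/((¼)*48400 + 45006) = 1/(12100 + 45006) = 1/57106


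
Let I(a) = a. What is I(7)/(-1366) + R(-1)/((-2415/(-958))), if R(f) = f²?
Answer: 1291723/3298890 ≈ 0.39156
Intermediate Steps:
I(7)/(-1366) + R(-1)/((-2415/(-958))) = 7/(-1366) + (-1)²/((-2415/(-958))) = 7*(-1/1366) + 1/(-2415*(-1/958)) = -7/1366 + 1/(2415/958) = -7/1366 + 1*(958/2415) = -7/1366 + 958/2415 = 1291723/3298890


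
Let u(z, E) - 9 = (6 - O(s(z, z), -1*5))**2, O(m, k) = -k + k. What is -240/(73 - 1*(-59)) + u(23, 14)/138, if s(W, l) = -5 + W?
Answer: -755/506 ≈ -1.4921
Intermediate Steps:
O(m, k) = 0
u(z, E) = 45 (u(z, E) = 9 + (6 - 1*0)**2 = 9 + (6 + 0)**2 = 9 + 6**2 = 9 + 36 = 45)
-240/(73 - 1*(-59)) + u(23, 14)/138 = -240/(73 - 1*(-59)) + 45/138 = -240/(73 + 59) + 45*(1/138) = -240/132 + 15/46 = -240*1/132 + 15/46 = -20/11 + 15/46 = -755/506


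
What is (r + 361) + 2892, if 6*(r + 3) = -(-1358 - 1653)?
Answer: 22511/6 ≈ 3751.8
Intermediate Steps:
r = 2993/6 (r = -3 + (-(-1358 - 1653))/6 = -3 + (-1*(-3011))/6 = -3 + (⅙)*3011 = -3 + 3011/6 = 2993/6 ≈ 498.83)
(r + 361) + 2892 = (2993/6 + 361) + 2892 = 5159/6 + 2892 = 22511/6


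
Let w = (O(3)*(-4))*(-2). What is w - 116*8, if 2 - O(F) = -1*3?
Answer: -888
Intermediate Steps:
O(F) = 5 (O(F) = 2 - (-1)*3 = 2 - 1*(-3) = 2 + 3 = 5)
w = 40 (w = (5*(-4))*(-2) = -20*(-2) = 40)
w - 116*8 = 40 - 116*8 = 40 - 928 = -888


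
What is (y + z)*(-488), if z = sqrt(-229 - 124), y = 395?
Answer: -192760 - 488*I*sqrt(353) ≈ -1.9276e+5 - 9168.7*I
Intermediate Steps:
z = I*sqrt(353) (z = sqrt(-353) = I*sqrt(353) ≈ 18.788*I)
(y + z)*(-488) = (395 + I*sqrt(353))*(-488) = -192760 - 488*I*sqrt(353)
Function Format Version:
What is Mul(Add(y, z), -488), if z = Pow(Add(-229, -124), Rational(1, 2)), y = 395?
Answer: Add(-192760, Mul(-488, I, Pow(353, Rational(1, 2)))) ≈ Add(-1.9276e+5, Mul(-9168.7, I))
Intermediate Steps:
z = Mul(I, Pow(353, Rational(1, 2))) (z = Pow(-353, Rational(1, 2)) = Mul(I, Pow(353, Rational(1, 2))) ≈ Mul(18.788, I))
Mul(Add(y, z), -488) = Mul(Add(395, Mul(I, Pow(353, Rational(1, 2)))), -488) = Add(-192760, Mul(-488, I, Pow(353, Rational(1, 2))))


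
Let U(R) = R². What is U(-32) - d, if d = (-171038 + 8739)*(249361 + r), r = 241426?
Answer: 79654240337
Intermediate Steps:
d = -79654239313 (d = (-171038 + 8739)*(249361 + 241426) = -162299*490787 = -79654239313)
U(-32) - d = (-32)² - 1*(-79654239313) = 1024 + 79654239313 = 79654240337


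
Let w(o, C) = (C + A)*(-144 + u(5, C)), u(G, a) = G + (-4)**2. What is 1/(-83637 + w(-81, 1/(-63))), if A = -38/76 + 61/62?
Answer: -651/54485161 ≈ -1.1948e-5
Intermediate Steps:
u(G, a) = 16 + G (u(G, a) = G + 16 = 16 + G)
A = 15/31 (A = -38*1/76 + 61*(1/62) = -1/2 + 61/62 = 15/31 ≈ 0.48387)
w(o, C) = -1845/31 - 123*C (w(o, C) = (C + 15/31)*(-144 + (16 + 5)) = (15/31 + C)*(-144 + 21) = (15/31 + C)*(-123) = -1845/31 - 123*C)
1/(-83637 + w(-81, 1/(-63))) = 1/(-83637 + (-1845/31 - 123/(-63))) = 1/(-83637 + (-1845/31 - 123*(-1/63))) = 1/(-83637 + (-1845/31 + 41/21)) = 1/(-83637 - 37474/651) = 1/(-54485161/651) = -651/54485161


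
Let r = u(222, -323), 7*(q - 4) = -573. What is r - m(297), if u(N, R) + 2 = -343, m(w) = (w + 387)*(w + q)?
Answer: -1051671/7 ≈ -1.5024e+5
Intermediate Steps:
q = -545/7 (q = 4 + (1/7)*(-573) = 4 - 573/7 = -545/7 ≈ -77.857)
m(w) = (387 + w)*(-545/7 + w) (m(w) = (w + 387)*(w - 545/7) = (387 + w)*(-545/7 + w))
u(N, R) = -345 (u(N, R) = -2 - 343 = -345)
r = -345
r - m(297) = -345 - (-210915/7 + 297**2 + (2164/7)*297) = -345 - (-210915/7 + 88209 + 642708/7) = -345 - 1*1049256/7 = -345 - 1049256/7 = -1051671/7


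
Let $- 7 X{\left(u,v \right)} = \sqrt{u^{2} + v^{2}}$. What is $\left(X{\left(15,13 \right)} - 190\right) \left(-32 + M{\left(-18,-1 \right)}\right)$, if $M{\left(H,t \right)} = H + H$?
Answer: $12920 + \frac{68 \sqrt{394}}{7} \approx 13113.0$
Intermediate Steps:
$X{\left(u,v \right)} = - \frac{\sqrt{u^{2} + v^{2}}}{7}$
$M{\left(H,t \right)} = 2 H$
$\left(X{\left(15,13 \right)} - 190\right) \left(-32 + M{\left(-18,-1 \right)}\right) = \left(- \frac{\sqrt{15^{2} + 13^{2}}}{7} - 190\right) \left(-32 + 2 \left(-18\right)\right) = \left(- \frac{\sqrt{225 + 169}}{7} - 190\right) \left(-32 - 36\right) = \left(- \frac{\sqrt{394}}{7} - 190\right) \left(-68\right) = \left(-190 - \frac{\sqrt{394}}{7}\right) \left(-68\right) = 12920 + \frac{68 \sqrt{394}}{7}$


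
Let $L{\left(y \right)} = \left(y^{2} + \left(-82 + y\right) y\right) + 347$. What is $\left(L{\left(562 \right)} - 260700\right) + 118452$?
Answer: $443703$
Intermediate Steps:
$L{\left(y \right)} = 347 + y^{2} + y \left(-82 + y\right)$ ($L{\left(y \right)} = \left(y^{2} + y \left(-82 + y\right)\right) + 347 = 347 + y^{2} + y \left(-82 + y\right)$)
$\left(L{\left(562 \right)} - 260700\right) + 118452 = \left(\left(347 - 46084 + 2 \cdot 562^{2}\right) - 260700\right) + 118452 = \left(\left(347 - 46084 + 2 \cdot 315844\right) - 260700\right) + 118452 = \left(\left(347 - 46084 + 631688\right) - 260700\right) + 118452 = \left(585951 - 260700\right) + 118452 = 325251 + 118452 = 443703$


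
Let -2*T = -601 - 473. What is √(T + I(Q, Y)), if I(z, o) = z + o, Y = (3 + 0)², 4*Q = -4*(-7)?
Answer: √553 ≈ 23.516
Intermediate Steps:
Q = 7 (Q = (-4*(-7))/4 = (¼)*28 = 7)
T = 537 (T = -(-601 - 473)/2 = -½*(-1074) = 537)
Y = 9 (Y = 3² = 9)
I(z, o) = o + z
√(T + I(Q, Y)) = √(537 + (9 + 7)) = √(537 + 16) = √553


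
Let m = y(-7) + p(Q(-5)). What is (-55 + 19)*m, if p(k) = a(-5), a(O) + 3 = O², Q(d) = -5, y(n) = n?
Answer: -540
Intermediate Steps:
a(O) = -3 + O²
p(k) = 22 (p(k) = -3 + (-5)² = -3 + 25 = 22)
m = 15 (m = -7 + 22 = 15)
(-55 + 19)*m = (-55 + 19)*15 = -36*15 = -540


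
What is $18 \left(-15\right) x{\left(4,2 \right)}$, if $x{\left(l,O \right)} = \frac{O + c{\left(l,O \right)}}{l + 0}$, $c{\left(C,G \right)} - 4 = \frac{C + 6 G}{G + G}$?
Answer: $-675$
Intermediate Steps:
$c{\left(C,G \right)} = 4 + \frac{C + 6 G}{2 G}$ ($c{\left(C,G \right)} = 4 + \frac{C + 6 G}{G + G} = 4 + \frac{C + 6 G}{2 G}$)
$x{\left(l,O \right)} = \frac{7 + O + \frac{l}{2 O}}{l}$ ($x{\left(l,O \right)} = \frac{O + \left(7 + \frac{l}{2 O}\right)}{l + 0} = \frac{7 + O + \frac{l}{2 O}}{l}$)
$18 \left(-15\right) x{\left(4,2 \right)} = 18 \left(-15\right) \left(\frac{1}{2 \cdot 2} + \frac{7}{4} + \frac{2}{4}\right) = - 270 \left(\frac{1}{2} \cdot \frac{1}{2} + 7 \cdot \frac{1}{4} + 2 \cdot \frac{1}{4}\right) = - 270 \left(\frac{1}{4} + \frac{7}{4} + \frac{1}{2}\right) = \left(-270\right) \frac{5}{2} = -675$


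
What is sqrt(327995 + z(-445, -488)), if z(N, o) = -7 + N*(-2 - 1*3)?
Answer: sqrt(330213) ≈ 574.64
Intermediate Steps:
z(N, o) = -7 - 5*N (z(N, o) = -7 + N*(-2 - 3) = -7 + N*(-5) = -7 - 5*N)
sqrt(327995 + z(-445, -488)) = sqrt(327995 + (-7 - 5*(-445))) = sqrt(327995 + (-7 + 2225)) = sqrt(327995 + 2218) = sqrt(330213)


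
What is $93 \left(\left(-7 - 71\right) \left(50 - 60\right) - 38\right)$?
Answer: $69006$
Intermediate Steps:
$93 \left(\left(-7 - 71\right) \left(50 - 60\right) - 38\right) = 93 \left(\left(-78\right) \left(-10\right) - 38\right) = 93 \left(780 - 38\right) = 93 \cdot 742 = 69006$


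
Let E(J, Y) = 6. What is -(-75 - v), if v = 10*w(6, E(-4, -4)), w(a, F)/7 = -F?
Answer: -345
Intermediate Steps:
w(a, F) = -7*F (w(a, F) = 7*(-F) = -7*F)
v = -420 (v = 10*(-7*6) = 10*(-42) = -420)
-(-75 - v) = -(-75 - 1*(-420)) = -(-75 + 420) = -1*345 = -345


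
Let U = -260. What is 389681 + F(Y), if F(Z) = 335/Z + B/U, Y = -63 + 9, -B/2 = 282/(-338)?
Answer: 115575594304/296595 ≈ 3.8968e+5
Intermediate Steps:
B = 282/169 (B = -564/(-338) = -564*(-1)/338 = -2*(-141/169) = 282/169 ≈ 1.6686)
Y = -54
F(Z) = -141/21970 + 335/Z (F(Z) = 335/Z + (282/169)/(-260) = 335/Z + (282/169)*(-1/260) = 335/Z - 141/21970 = -141/21970 + 335/Z)
389681 + F(Y) = 389681 + (-141/21970 + 335/(-54)) = 389681 + (-141/21970 + 335*(-1/54)) = 389681 + (-141/21970 - 335/54) = 389681 - 1841891/296595 = 115575594304/296595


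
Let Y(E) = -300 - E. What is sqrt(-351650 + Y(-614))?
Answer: 2*I*sqrt(87834) ≈ 592.74*I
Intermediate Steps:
sqrt(-351650 + Y(-614)) = sqrt(-351650 + (-300 - 1*(-614))) = sqrt(-351650 + (-300 + 614)) = sqrt(-351650 + 314) = sqrt(-351336) = 2*I*sqrt(87834)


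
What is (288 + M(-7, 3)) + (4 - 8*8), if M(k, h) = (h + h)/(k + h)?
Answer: 453/2 ≈ 226.50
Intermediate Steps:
M(k, h) = 2*h/(h + k) (M(k, h) = (2*h)/(h + k) = 2*h/(h + k))
(288 + M(-7, 3)) + (4 - 8*8) = (288 + 2*3/(3 - 7)) + (4 - 8*8) = (288 + 2*3/(-4)) + (4 - 64) = (288 + 2*3*(-1/4)) - 60 = (288 - 3/2) - 60 = 573/2 - 60 = 453/2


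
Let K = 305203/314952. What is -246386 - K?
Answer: -77600068675/314952 ≈ -2.4639e+5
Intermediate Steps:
K = 305203/314952 (K = 305203*(1/314952) = 305203/314952 ≈ 0.96905)
-246386 - K = -246386 - 1*305203/314952 = -246386 - 305203/314952 = -77600068675/314952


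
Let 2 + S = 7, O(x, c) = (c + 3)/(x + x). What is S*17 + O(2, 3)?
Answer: 173/2 ≈ 86.500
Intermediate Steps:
O(x, c) = (3 + c)/(2*x) (O(x, c) = (3 + c)/((2*x)) = (3 + c)*(1/(2*x)) = (3 + c)/(2*x))
S = 5 (S = -2 + 7 = 5)
S*17 + O(2, 3) = 5*17 + (½)*(3 + 3)/2 = 85 + (½)*(½)*6 = 85 + 3/2 = 173/2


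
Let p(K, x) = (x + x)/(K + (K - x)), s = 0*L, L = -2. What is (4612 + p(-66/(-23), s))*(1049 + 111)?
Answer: 5349920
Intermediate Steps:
s = 0 (s = 0*(-2) = 0)
p(K, x) = 2*x/(-x + 2*K) (p(K, x) = (2*x)/(-x + 2*K) = 2*x/(-x + 2*K))
(4612 + p(-66/(-23), s))*(1049 + 111) = (4612 + 2*0/(-1*0 + 2*(-66/(-23))))*(1049 + 111) = (4612 + 2*0/(0 + 2*(-66*(-1/23))))*1160 = (4612 + 2*0/(0 + 2*(66/23)))*1160 = (4612 + 2*0/(0 + 132/23))*1160 = (4612 + 2*0/(132/23))*1160 = (4612 + 2*0*(23/132))*1160 = (4612 + 0)*1160 = 4612*1160 = 5349920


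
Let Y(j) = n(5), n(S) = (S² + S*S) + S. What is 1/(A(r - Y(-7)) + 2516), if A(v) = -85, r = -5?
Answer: 1/2431 ≈ 0.00041135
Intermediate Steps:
n(S) = S + 2*S² (n(S) = (S² + S²) + S = 2*S² + S = S + 2*S²)
Y(j) = 55 (Y(j) = 5*(1 + 2*5) = 5*(1 + 10) = 5*11 = 55)
1/(A(r - Y(-7)) + 2516) = 1/(-85 + 2516) = 1/2431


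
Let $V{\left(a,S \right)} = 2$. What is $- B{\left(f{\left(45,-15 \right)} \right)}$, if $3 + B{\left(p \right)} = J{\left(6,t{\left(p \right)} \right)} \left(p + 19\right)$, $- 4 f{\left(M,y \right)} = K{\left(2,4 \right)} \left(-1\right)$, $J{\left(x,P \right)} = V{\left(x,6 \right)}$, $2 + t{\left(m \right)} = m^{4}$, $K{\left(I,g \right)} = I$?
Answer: $-36$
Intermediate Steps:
$t{\left(m \right)} = -2 + m^{4}$
$J{\left(x,P \right)} = 2$
$f{\left(M,y \right)} = \frac{1}{2}$ ($f{\left(M,y \right)} = - \frac{2 \left(-1\right)}{4} = \left(- \frac{1}{4}\right) \left(-2\right) = \frac{1}{2}$)
$B{\left(p \right)} = 35 + 2 p$ ($B{\left(p \right)} = -3 + 2 \left(p + 19\right) = -3 + 2 \left(19 + p\right) = -3 + \left(38 + 2 p\right) = 35 + 2 p$)
$- B{\left(f{\left(45,-15 \right)} \right)} = - (35 + 2 \cdot \frac{1}{2}) = - (35 + 1) = \left(-1\right) 36 = -36$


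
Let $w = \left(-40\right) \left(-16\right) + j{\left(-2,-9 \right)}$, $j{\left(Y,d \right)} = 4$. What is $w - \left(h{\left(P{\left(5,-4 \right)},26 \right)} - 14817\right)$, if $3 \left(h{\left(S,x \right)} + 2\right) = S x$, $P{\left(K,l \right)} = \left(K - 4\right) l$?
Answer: $\frac{46493}{3} \approx 15498.0$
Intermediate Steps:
$w = 644$ ($w = \left(-40\right) \left(-16\right) + 4 = 640 + 4 = 644$)
$P{\left(K,l \right)} = l \left(-4 + K\right)$ ($P{\left(K,l \right)} = \left(-4 + K\right) l = l \left(-4 + K\right)$)
$h{\left(S,x \right)} = -2 + \frac{S x}{3}$
$w - \left(h{\left(P{\left(5,-4 \right)},26 \right)} - 14817\right) = 644 - \left(\left(-2 + \frac{1}{3} \left(- 4 \left(-4 + 5\right)\right) 26\right) - 14817\right) = 644 - \left(\left(-2 + \frac{1}{3} \left(\left(-4\right) 1\right) 26\right) - 14817\right) = 644 - \left(\left(-2 + \frac{1}{3} \left(-4\right) 26\right) - 14817\right) = 644 - \left(\left(-2 - \frac{104}{3}\right) - 14817\right) = 644 - \left(- \frac{110}{3} - 14817\right) = 644 - - \frac{44561}{3} = 644 + \frac{44561}{3} = \frac{46493}{3}$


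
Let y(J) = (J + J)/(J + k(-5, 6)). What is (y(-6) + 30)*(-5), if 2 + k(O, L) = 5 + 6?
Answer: -130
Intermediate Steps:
k(O, L) = 9 (k(O, L) = -2 + (5 + 6) = -2 + 11 = 9)
y(J) = 2*J/(9 + J) (y(J) = (J + J)/(J + 9) = (2*J)/(9 + J) = 2*J/(9 + J))
(y(-6) + 30)*(-5) = (2*(-6)/(9 - 6) + 30)*(-5) = (2*(-6)/3 + 30)*(-5) = (2*(-6)*(⅓) + 30)*(-5) = (-4 + 30)*(-5) = 26*(-5) = -130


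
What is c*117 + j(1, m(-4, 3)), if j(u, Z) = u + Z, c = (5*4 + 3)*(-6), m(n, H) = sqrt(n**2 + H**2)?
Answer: -16140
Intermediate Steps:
m(n, H) = sqrt(H**2 + n**2)
c = -138 (c = (20 + 3)*(-6) = 23*(-6) = -138)
j(u, Z) = Z + u
c*117 + j(1, m(-4, 3)) = -138*117 + (sqrt(3**2 + (-4)**2) + 1) = -16146 + (sqrt(9 + 16) + 1) = -16146 + (sqrt(25) + 1) = -16146 + (5 + 1) = -16146 + 6 = -16140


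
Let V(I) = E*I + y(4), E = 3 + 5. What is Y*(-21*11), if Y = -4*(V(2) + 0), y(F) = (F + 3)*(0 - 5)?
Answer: -17556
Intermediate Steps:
E = 8
y(F) = -15 - 5*F (y(F) = (3 + F)*(-5) = -15 - 5*F)
V(I) = -35 + 8*I (V(I) = 8*I + (-15 - 5*4) = 8*I + (-15 - 20) = 8*I - 35 = -35 + 8*I)
Y = 76 (Y = -4*((-35 + 8*2) + 0) = -4*((-35 + 16) + 0) = -4*(-19 + 0) = -4*(-19) = 76)
Y*(-21*11) = 76*(-21*11) = 76*(-231) = -17556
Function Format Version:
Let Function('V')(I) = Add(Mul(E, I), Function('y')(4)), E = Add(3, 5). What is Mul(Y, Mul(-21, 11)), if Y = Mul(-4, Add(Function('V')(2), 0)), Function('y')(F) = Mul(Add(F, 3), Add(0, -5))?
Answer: -17556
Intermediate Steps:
E = 8
Function('y')(F) = Add(-15, Mul(-5, F)) (Function('y')(F) = Mul(Add(3, F), -5) = Add(-15, Mul(-5, F)))
Function('V')(I) = Add(-35, Mul(8, I)) (Function('V')(I) = Add(Mul(8, I), Add(-15, Mul(-5, 4))) = Add(Mul(8, I), Add(-15, -20)) = Add(Mul(8, I), -35) = Add(-35, Mul(8, I)))
Y = 76 (Y = Mul(-4, Add(Add(-35, Mul(8, 2)), 0)) = Mul(-4, Add(Add(-35, 16), 0)) = Mul(-4, Add(-19, 0)) = Mul(-4, -19) = 76)
Mul(Y, Mul(-21, 11)) = Mul(76, Mul(-21, 11)) = Mul(76, -231) = -17556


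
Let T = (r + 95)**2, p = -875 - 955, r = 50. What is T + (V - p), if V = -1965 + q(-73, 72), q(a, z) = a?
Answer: 20817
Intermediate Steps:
p = -1830
V = -2038 (V = -1965 - 73 = -2038)
T = 21025 (T = (50 + 95)**2 = 145**2 = 21025)
T + (V - p) = 21025 + (-2038 - 1*(-1830)) = 21025 + (-2038 + 1830) = 21025 - 208 = 20817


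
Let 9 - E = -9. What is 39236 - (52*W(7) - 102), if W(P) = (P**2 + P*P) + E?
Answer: 33306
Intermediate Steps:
E = 18 (E = 9 - 1*(-9) = 9 + 9 = 18)
W(P) = 18 + 2*P**2 (W(P) = (P**2 + P*P) + 18 = (P**2 + P**2) + 18 = 2*P**2 + 18 = 18 + 2*P**2)
39236 - (52*W(7) - 102) = 39236 - (52*(18 + 2*7**2) - 102) = 39236 - (52*(18 + 2*49) - 102) = 39236 - (52*(18 + 98) - 102) = 39236 - (52*116 - 102) = 39236 - (6032 - 102) = 39236 - 1*5930 = 39236 - 5930 = 33306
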